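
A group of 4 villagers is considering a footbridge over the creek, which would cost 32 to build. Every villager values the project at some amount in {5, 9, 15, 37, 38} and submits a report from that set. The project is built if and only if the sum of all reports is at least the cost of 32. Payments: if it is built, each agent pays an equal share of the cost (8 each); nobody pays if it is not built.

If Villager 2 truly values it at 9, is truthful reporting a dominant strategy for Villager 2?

Consider the case where Villager 1 reports 5, Villager 3 reports 5 and Villager 4 reports 5.
Truthful report 9: project not built, utility 0.
Report 37 instead: project built, pays 8, utility 9 - 8 = 1.
Since 1 > 0, reporting 37 is strictly better here, so truthful reporting is not dominant.

No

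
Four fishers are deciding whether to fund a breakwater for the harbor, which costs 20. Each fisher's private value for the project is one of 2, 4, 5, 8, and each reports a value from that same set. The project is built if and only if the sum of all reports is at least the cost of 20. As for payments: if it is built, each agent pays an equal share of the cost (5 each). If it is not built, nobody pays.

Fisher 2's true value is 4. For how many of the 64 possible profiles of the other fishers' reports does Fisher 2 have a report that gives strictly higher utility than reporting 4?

Others report (4, 4, 8): truth gives -1; report 2 gives 0 > -1. Violating.
Others report (4, 5, 8): truth gives -1; report 2 gives 0 > -1. Violating.
Others report (4, 8, 4): truth gives -1; report 2 gives 0 > -1. Violating.
Others report (4, 8, 5): truth gives -1; report 2 gives 0 > -1. Violating.
Others report (2, 2, 2): truth gives 0; no alternative beats it.
Others report (2, 2, 4): truth gives 0; no alternative beats it.
(Checking all 64 profiles: 9 have a profitable deviation, 55 do not.)

9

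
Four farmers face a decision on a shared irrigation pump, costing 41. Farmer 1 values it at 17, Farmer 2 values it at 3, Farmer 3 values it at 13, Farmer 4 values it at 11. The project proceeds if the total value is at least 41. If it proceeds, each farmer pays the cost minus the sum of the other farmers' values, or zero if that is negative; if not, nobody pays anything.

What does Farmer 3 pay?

10

Total value 44 ≥ cost 41, so the project is built.
The other farmers' values sum to 31.
Cost minus that sum is 41 - 31 = 10.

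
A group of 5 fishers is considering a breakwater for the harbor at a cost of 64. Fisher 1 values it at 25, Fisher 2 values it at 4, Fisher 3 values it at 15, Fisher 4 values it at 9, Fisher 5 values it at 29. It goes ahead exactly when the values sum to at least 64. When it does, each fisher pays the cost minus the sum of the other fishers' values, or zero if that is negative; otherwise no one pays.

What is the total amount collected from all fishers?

18

Total value 82 ≥ cost 64, so it is built.
Fisher 1: others sum to 57; max(0, 64 - 57) = 7.
Fisher 2: others sum to 78; max(0, 64 - 78) = 0.
Fisher 3: others sum to 67; max(0, 64 - 67) = 0.
Fisher 4: others sum to 73; max(0, 64 - 73) = 0.
Fisher 5: others sum to 53; max(0, 64 - 53) = 11.
Total collected = 7 + 0 + 0 + 0 + 11 = 18.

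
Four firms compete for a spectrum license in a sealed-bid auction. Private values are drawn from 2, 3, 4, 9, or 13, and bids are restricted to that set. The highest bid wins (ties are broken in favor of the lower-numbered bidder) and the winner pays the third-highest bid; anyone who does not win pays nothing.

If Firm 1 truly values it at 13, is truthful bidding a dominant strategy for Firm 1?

Yes

Check each profile of the others' bids and compare truth against every alternative bid.
Others bid (2, 2, 13): truth gives 11, best alternative gives 0.
Others bid (2, 13, 2): truth gives 11, best alternative gives 0.
Others bid (13, 2, 2): truth gives 11, best alternative gives 0.
Others bid (2, 3, 13): truth gives 10, best alternative gives 0.
Others bid (2, 13, 3): truth gives 10, best alternative gives 0.
Others bid (3, 2, 13): truth gives 10, best alternative gives 0.
(Remaining 119 profiles checked similarly; truth is weakly best in each.)
In every case the truthful bid is at least as good as any alternative, so it is a dominant strategy.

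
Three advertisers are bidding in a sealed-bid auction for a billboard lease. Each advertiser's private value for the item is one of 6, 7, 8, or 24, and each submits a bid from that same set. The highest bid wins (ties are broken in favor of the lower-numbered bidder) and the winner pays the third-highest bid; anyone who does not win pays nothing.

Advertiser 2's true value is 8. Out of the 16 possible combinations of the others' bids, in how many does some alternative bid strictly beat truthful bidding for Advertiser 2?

Others bid (6, 24): truth gives 0; bid 24 gives 2 > 0. Violating.
Others bid (7, 24): truth gives 0; bid 24 gives 1 > 0. Violating.
Others bid (8, 6): truth gives 0; bid 24 gives 2 > 0. Violating.
Others bid (8, 7): truth gives 0; bid 24 gives 1 > 0. Violating.
Others bid (6, 6): truth gives 2; no alternative beats it.
Others bid (6, 7): truth gives 2; no alternative beats it.
(Checking all 16 profiles: 4 have a profitable deviation, 12 do not.)

4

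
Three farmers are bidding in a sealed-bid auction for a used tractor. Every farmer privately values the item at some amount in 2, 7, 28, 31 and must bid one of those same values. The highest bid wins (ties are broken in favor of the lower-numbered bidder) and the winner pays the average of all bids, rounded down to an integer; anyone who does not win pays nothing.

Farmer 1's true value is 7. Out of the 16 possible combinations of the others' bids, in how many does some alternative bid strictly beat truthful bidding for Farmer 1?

Others bid (2, 2): truth gives 4; bid 2 gives 5 > 4. Violating.
Others bid (2, 7): truth gives 2; no alternative beats it.
Others bid (2, 28): truth gives 0; no alternative beats it.
(Checking all 16 profiles: 1 has a profitable deviation, 15 do not.)

1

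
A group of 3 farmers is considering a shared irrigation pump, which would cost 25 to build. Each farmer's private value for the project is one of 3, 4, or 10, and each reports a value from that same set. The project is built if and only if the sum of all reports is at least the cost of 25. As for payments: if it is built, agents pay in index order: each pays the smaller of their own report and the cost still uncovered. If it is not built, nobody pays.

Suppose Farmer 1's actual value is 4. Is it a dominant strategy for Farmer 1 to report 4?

Check each profile of the others' reports and compare truth against every alternative report.
Others report (3, 3): truth gives 0, best alternative gives 0.
Others report (3, 4): truth gives 0, best alternative gives 0.
Others report (3, 10): truth gives 0, best alternative gives 0.
Others report (4, 3): truth gives 0, best alternative gives 0.
Others report (4, 4): truth gives 0, best alternative gives 0.
Others report (4, 10): truth gives 0, best alternative gives 0.
(Remaining 3 profiles checked similarly; truth is weakly best in each.)
In every case the truthful report is at least as good as any alternative, so it is a dominant strategy.

Yes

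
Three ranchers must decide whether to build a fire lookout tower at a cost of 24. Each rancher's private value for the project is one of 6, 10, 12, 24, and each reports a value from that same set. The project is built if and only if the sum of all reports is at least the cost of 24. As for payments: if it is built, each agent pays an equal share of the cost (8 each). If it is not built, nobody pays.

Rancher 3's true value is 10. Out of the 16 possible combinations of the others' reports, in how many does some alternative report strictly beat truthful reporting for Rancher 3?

Others report (6, 6): truth gives 0; report 12 gives 2 > 0. Violating.
Others report (6, 10): truth gives 2; no alternative beats it.
Others report (6, 12): truth gives 2; no alternative beats it.
(Checking all 16 profiles: 1 has a profitable deviation, 15 do not.)

1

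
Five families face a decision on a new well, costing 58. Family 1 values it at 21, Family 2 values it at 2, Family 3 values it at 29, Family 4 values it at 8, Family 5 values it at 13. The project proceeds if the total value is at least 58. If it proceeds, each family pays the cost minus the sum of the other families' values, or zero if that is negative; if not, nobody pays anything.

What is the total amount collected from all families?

20

Total value 73 ≥ cost 58, so it is built.
Family 1: others sum to 52; max(0, 58 - 52) = 6.
Family 2: others sum to 71; max(0, 58 - 71) = 0.
Family 3: others sum to 44; max(0, 58 - 44) = 14.
Family 4: others sum to 65; max(0, 58 - 65) = 0.
Family 5: others sum to 60; max(0, 58 - 60) = 0.
Total collected = 6 + 0 + 14 + 0 + 0 = 20.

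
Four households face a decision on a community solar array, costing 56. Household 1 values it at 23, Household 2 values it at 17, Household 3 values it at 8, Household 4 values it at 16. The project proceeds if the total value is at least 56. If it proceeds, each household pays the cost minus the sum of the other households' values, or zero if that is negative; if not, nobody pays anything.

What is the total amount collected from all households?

32

Total value 64 ≥ cost 56, so it is built.
Household 1: others sum to 41; max(0, 56 - 41) = 15.
Household 2: others sum to 47; max(0, 56 - 47) = 9.
Household 3: others sum to 56; max(0, 56 - 56) = 0.
Household 4: others sum to 48; max(0, 56 - 48) = 8.
Total collected = 15 + 9 + 0 + 8 = 32.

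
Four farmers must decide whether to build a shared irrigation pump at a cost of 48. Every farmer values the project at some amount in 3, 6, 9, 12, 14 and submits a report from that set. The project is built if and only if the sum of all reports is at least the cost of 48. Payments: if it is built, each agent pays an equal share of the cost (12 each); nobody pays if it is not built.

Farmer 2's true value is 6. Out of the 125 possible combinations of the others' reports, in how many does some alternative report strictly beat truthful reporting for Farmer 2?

Others report (14, 14, 14): truth gives -6; report 3 gives 0 > -6. Violating.
Others report (3, 3, 3): truth gives 0; no alternative beats it.
Others report (3, 3, 6): truth gives 0; no alternative beats it.
(Checking all 125 profiles: 1 has a profitable deviation, 124 do not.)

1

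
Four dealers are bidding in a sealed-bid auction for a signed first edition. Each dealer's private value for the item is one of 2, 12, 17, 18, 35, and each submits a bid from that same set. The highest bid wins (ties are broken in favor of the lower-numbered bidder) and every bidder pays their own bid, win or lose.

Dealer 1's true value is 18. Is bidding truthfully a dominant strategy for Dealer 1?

No

Consider the case where Dealer 2 bids 2, Dealer 3 bids 2 and Dealer 4 bids 2.
Truthful bid 18: wins, pays 18, utility 18 - 18 = 0.
Bid 2 instead: wins, pays 2, utility 18 - 2 = 16.
Since 16 > 0, bidding 2 is strictly better here, so truthful bidding is not dominant.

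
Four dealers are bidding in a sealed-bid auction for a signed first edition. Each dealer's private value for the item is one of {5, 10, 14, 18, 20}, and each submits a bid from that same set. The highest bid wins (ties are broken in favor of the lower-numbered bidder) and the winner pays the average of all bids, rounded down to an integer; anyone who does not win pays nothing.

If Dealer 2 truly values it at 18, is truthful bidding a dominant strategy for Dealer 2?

No

Consider the case where Dealer 1 bids 5, Dealer 3 bids 5 and Dealer 4 bids 5.
Truthful bid 18: wins, pays 8, utility 18 - 8 = 10.
Bid 10 instead: wins, pays 6, utility 18 - 6 = 12.
Since 12 > 10, bidding 10 is strictly better here, so truthful bidding is not dominant.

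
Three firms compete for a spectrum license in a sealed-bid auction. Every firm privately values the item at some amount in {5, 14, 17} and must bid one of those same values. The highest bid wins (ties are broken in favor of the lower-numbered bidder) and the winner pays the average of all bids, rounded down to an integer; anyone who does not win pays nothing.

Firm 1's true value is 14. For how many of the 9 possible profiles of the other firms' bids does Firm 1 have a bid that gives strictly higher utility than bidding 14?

Others bid (5, 5): truth gives 6; bid 5 gives 9 > 6. Violating.
Others bid (5, 17): truth gives 0; bid 17 gives 1 > 0. Violating.
Others bid (17, 5): truth gives 0; bid 17 gives 1 > 0. Violating.
Others bid (5, 14): truth gives 3; no alternative beats it.
Others bid (14, 5): truth gives 3; no alternative beats it.
(Checking all 9 profiles: 3 have a profitable deviation, 6 do not.)

3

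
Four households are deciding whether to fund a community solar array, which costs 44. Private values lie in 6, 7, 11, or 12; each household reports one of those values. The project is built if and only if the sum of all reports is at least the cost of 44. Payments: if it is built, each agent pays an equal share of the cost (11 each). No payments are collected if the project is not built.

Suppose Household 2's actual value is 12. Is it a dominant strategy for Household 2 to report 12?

Yes

Check each profile of the others' reports and compare truth against every alternative report.
Others report (11, 11, 11): truth gives 1, best alternative gives 1.
Others report (11, 11, 12): truth gives 1, best alternative gives 1.
Others report (11, 12, 11): truth gives 1, best alternative gives 1.
Others report (11, 12, 12): truth gives 1, best alternative gives 1.
Others report (12, 11, 11): truth gives 1, best alternative gives 1.
Others report (12, 11, 12): truth gives 1, best alternative gives 1.
(Remaining 58 profiles checked similarly; truth is weakly best in each.)
In every case the truthful report is at least as good as any alternative, so it is a dominant strategy.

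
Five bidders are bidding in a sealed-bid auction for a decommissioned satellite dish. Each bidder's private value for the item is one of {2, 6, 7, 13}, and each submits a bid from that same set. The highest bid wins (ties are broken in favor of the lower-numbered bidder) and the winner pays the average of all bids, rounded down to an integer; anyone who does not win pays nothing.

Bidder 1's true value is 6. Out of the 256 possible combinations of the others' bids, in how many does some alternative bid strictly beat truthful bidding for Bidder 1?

46

Others bid (2, 2, 2, 7): truth gives 0; bid 7 gives 2 > 0. Violating.
Others bid (2, 2, 6, 7): truth gives 0; bid 7 gives 2 > 0. Violating.
Others bid (2, 2, 7, 2): truth gives 0; bid 7 gives 2 > 0. Violating.
Others bid (2, 2, 7, 6): truth gives 0; bid 7 gives 2 > 0. Violating.
Others bid (2, 2, 2, 2): truth gives 4; no alternative beats it.
Others bid (2, 2, 2, 6): truth gives 3; no alternative beats it.
(Checking all 256 profiles: 46 have a profitable deviation, 210 do not.)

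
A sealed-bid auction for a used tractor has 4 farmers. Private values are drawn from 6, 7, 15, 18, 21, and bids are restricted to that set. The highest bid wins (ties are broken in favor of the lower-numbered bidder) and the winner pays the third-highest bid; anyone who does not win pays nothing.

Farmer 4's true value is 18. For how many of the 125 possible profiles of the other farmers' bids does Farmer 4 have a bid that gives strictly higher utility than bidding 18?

27

Others bid (6, 6, 18): truth gives 0; bid 21 gives 12 > 0. Violating.
Others bid (6, 7, 18): truth gives 0; bid 21 gives 11 > 0. Violating.
Others bid (6, 15, 18): truth gives 0; bid 21 gives 3 > 0. Violating.
Others bid (6, 18, 6): truth gives 0; bid 21 gives 12 > 0. Violating.
Others bid (6, 6, 6): truth gives 12; no alternative beats it.
Others bid (6, 6, 7): truth gives 12; no alternative beats it.
(Checking all 125 profiles: 27 have a profitable deviation, 98 do not.)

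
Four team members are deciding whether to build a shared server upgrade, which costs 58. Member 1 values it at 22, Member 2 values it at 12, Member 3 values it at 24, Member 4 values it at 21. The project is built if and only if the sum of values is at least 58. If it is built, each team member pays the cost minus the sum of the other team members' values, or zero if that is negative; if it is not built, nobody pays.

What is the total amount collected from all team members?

Total value 79 ≥ cost 58, so it is built.
Member 1: others sum to 57; max(0, 58 - 57) = 1.
Member 2: others sum to 67; max(0, 58 - 67) = 0.
Member 3: others sum to 55; max(0, 58 - 55) = 3.
Member 4: others sum to 58; max(0, 58 - 58) = 0.
Total collected = 1 + 0 + 3 + 0 = 4.

4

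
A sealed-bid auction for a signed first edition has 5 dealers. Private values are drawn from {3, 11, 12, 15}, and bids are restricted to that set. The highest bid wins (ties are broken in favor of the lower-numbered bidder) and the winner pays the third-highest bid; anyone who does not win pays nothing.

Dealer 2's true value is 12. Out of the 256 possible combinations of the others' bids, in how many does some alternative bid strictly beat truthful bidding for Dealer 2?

32

Others bid (3, 3, 3, 15): truth gives 0; bid 15 gives 9 > 0. Violating.
Others bid (3, 3, 11, 15): truth gives 0; bid 15 gives 1 > 0. Violating.
Others bid (3, 3, 15, 3): truth gives 0; bid 15 gives 9 > 0. Violating.
Others bid (3, 3, 15, 11): truth gives 0; bid 15 gives 1 > 0. Violating.
Others bid (3, 3, 3, 3): truth gives 9; no alternative beats it.
Others bid (3, 3, 3, 11): truth gives 9; no alternative beats it.
(Checking all 256 profiles: 32 have a profitable deviation, 224 do not.)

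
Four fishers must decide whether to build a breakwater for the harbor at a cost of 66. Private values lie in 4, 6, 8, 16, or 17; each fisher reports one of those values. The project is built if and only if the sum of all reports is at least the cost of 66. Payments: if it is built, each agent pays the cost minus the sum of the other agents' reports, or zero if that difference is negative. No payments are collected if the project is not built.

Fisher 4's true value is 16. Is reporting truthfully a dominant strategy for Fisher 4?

Check each profile of the others' reports and compare truth against every alternative report.
Others report (17, 17, 17): truth gives 1, best alternative gives 1.
Others report (4, 4, 4): truth gives 0, best alternative gives 0.
Others report (4, 4, 6): truth gives 0, best alternative gives 0.
Others report (4, 4, 8): truth gives 0, best alternative gives 0.
Others report (4, 4, 16): truth gives 0, best alternative gives 0.
Others report (4, 4, 17): truth gives 0, best alternative gives 0.
(Remaining 119 profiles checked similarly; truth is weakly best in each.)
In every case the truthful report is at least as good as any alternative, so it is a dominant strategy.

Yes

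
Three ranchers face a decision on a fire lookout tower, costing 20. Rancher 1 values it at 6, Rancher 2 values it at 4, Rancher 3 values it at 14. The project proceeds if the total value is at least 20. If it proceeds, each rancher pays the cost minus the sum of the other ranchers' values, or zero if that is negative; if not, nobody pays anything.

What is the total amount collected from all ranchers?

Total value 24 ≥ cost 20, so it is built.
Rancher 1: others sum to 18; max(0, 20 - 18) = 2.
Rancher 2: others sum to 20; max(0, 20 - 20) = 0.
Rancher 3: others sum to 10; max(0, 20 - 10) = 10.
Total collected = 2 + 0 + 10 = 12.

12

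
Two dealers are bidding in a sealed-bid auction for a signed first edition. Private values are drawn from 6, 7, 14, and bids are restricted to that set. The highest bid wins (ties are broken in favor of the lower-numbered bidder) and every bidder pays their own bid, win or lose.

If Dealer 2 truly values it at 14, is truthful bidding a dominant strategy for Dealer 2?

Consider the case where Dealer 1 bids 6.
Truthful bid 14: wins, pays 14, utility 14 - 14 = 0.
Bid 7 instead: wins, pays 7, utility 14 - 7 = 7.
Since 7 > 0, bidding 7 is strictly better here, so truthful bidding is not dominant.

No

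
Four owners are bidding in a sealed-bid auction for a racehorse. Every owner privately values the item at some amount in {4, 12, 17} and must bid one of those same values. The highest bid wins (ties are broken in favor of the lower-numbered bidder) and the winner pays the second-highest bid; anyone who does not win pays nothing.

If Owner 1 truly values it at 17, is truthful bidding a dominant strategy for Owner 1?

Yes

Check each profile of the others' bids and compare truth against every alternative bid.
Others bid (4, 4, 4): truth gives 13, best alternative gives 13.
Others bid (4, 4, 12): truth gives 5, best alternative gives 5.
Others bid (4, 12, 4): truth gives 5, best alternative gives 5.
Others bid (4, 12, 12): truth gives 5, best alternative gives 5.
Others bid (12, 4, 4): truth gives 5, best alternative gives 5.
Others bid (12, 4, 12): truth gives 5, best alternative gives 5.
(Remaining 21 profiles checked similarly; truth is weakly best in each.)
In every case the truthful bid is at least as good as any alternative, so it is a dominant strategy.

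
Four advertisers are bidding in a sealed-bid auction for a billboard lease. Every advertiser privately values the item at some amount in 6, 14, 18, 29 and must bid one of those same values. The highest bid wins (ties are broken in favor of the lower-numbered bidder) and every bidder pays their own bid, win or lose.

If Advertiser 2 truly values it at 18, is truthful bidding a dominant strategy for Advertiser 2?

No

Consider the case where Advertiser 1 bids 6, Advertiser 3 bids 6 and Advertiser 4 bids 6.
Truthful bid 18: wins, pays 18, utility 18 - 18 = 0.
Bid 14 instead: wins, pays 14, utility 18 - 14 = 4.
Since 4 > 0, bidding 14 is strictly better here, so truthful bidding is not dominant.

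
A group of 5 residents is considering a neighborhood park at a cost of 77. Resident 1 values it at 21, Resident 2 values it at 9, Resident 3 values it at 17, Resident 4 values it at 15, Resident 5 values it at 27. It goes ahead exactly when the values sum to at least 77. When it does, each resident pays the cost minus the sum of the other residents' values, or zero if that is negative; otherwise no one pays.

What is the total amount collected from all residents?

32

Total value 89 ≥ cost 77, so it is built.
Resident 1: others sum to 68; max(0, 77 - 68) = 9.
Resident 2: others sum to 80; max(0, 77 - 80) = 0.
Resident 3: others sum to 72; max(0, 77 - 72) = 5.
Resident 4: others sum to 74; max(0, 77 - 74) = 3.
Resident 5: others sum to 62; max(0, 77 - 62) = 15.
Total collected = 9 + 0 + 5 + 3 + 15 = 32.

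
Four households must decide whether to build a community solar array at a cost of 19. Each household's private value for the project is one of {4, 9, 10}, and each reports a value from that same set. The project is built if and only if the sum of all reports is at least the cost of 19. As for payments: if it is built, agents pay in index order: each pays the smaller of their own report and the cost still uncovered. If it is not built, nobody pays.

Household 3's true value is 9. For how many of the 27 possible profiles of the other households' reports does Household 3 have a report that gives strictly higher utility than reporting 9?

14

Others report (4, 4, 9): truth gives 0; report 4 gives 5 > 0. Violating.
Others report (4, 4, 10): truth gives 0; report 4 gives 5 > 0. Violating.
Others report (4, 9, 4): truth gives 3; report 4 gives 5 > 3. Violating.
Others report (4, 9, 9): truth gives 3; report 4 gives 5 > 3. Violating.
Others report (4, 4, 4): truth gives 0; no alternative beats it.
Others report (9, 9, 4): truth gives 8; no alternative beats it.
(Checking all 27 profiles: 14 have a profitable deviation, 13 do not.)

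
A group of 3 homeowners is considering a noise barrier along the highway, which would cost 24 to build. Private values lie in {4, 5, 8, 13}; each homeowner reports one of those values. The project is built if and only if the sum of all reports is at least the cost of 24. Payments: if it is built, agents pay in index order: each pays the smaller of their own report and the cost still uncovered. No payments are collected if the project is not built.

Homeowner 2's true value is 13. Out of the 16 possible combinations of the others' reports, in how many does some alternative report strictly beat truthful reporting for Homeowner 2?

Others report (4, 13): truth gives 0; report 8 gives 5 > 0. Violating.
Others report (5, 13): truth gives 0; report 8 gives 5 > 0. Violating.
Others report (8, 8): truth gives 0; report 8 gives 5 > 0. Violating.
Others report (8, 13): truth gives 0; report 4 gives 9 > 0. Violating.
Others report (4, 4): truth gives 0; no alternative beats it.
Others report (4, 5): truth gives 0; no alternative beats it.
(Checking all 16 profiles: 8 have a profitable deviation, 8 do not.)

8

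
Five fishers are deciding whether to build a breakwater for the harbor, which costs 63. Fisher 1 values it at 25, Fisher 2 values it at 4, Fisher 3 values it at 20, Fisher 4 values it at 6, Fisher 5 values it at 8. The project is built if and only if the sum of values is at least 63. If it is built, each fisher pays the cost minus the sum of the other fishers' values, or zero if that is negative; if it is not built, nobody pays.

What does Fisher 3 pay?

20

Total value 63 ≥ cost 63, so the project is built.
The other fishers' values sum to 43.
Cost minus that sum is 63 - 43 = 20.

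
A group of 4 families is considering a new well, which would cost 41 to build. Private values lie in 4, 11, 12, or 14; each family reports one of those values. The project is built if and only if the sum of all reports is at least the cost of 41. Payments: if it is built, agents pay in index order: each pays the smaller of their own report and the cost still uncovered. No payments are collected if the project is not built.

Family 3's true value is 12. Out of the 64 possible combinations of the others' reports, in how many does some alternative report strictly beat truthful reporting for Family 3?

Others report (4, 12, 14): truth gives 0; report 11 gives 1 > 0. Violating.
Others report (4, 14, 12): truth gives 0; report 11 gives 1 > 0. Violating.
Others report (4, 14, 14): truth gives 0; report 11 gives 1 > 0. Violating.
Others report (11, 11, 11): truth gives 0; report 11 gives 1 > 0. Violating.
Others report (4, 4, 4): truth gives 0; no alternative beats it.
Others report (4, 4, 11): truth gives 0; no alternative beats it.
(Checking all 64 profiles: 36 have a profitable deviation, 28 do not.)

36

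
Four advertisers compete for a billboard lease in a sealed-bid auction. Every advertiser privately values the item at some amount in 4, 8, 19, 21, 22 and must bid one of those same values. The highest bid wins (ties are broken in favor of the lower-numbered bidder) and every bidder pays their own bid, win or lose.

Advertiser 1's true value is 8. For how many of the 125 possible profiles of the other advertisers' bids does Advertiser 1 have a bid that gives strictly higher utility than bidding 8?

118

Others bid (4, 4, 4): truth gives 0; bid 4 gives 4 > 0. Violating.
Others bid (4, 4, 19): truth gives -8; bid 4 gives -4 > -8. Violating.
Others bid (4, 4, 21): truth gives -8; bid 4 gives -4 > -8. Violating.
Others bid (4, 4, 22): truth gives -8; bid 4 gives -4 > -8. Violating.
Others bid (4, 4, 8): truth gives 0; no alternative beats it.
Others bid (4, 8, 4): truth gives 0; no alternative beats it.
(Checking all 125 profiles: 118 have a profitable deviation, 7 do not.)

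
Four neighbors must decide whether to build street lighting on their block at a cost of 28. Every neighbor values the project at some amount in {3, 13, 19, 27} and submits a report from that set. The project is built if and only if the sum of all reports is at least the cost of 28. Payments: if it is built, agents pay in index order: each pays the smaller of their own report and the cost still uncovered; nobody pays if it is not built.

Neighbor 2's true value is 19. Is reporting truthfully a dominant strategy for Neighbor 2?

Consider the case where Neighbor 1 reports 3, Neighbor 3 reports 3 and Neighbor 4 reports 13.
Truthful report 19: project built, pays 19, utility 19 - 19 = 0.
Report 13 instead: project built, pays 13, utility 19 - 13 = 6.
Since 6 > 0, reporting 13 is strictly better here, so truthful reporting is not dominant.

No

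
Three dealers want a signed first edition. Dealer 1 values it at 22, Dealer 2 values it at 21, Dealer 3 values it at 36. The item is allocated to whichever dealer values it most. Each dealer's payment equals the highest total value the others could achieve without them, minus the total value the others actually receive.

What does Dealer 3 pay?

22

Dealer 3 has the highest value and receives the item.
Without Dealer 3, the item would go to the next-highest value, 22, so the others could achieve 22.
With Dealer 3 present and winning, the others receive nothing, so their total is 0.
Payment = 22 - 0 = 22.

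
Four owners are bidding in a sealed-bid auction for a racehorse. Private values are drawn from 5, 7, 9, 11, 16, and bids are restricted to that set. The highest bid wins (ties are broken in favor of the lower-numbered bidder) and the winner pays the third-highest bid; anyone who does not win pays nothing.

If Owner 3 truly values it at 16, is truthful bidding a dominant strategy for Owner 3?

Yes

Check each profile of the others' bids and compare truth against every alternative bid.
Others bid (5, 5, 16): truth gives 11, best alternative gives 0.
Others bid (5, 11, 5): truth gives 11, best alternative gives 0.
Others bid (11, 5, 5): truth gives 11, best alternative gives 0.
Others bid (5, 7, 16): truth gives 9, best alternative gives 0.
Others bid (5, 11, 7): truth gives 9, best alternative gives 0.
Others bid (7, 5, 16): truth gives 9, best alternative gives 0.
(Remaining 119 profiles checked similarly; truth is weakly best in each.)
In every case the truthful bid is at least as good as any alternative, so it is a dominant strategy.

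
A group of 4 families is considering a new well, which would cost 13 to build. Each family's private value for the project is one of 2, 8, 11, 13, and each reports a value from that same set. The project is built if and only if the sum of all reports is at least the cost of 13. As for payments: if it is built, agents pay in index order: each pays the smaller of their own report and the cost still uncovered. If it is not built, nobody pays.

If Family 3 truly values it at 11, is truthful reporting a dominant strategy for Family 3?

Consider the case where Family 1 reports 2, Family 2 reports 2 and Family 4 reports 2.
Truthful report 11: project built, pays 9, utility 11 - 9 = 2.
Report 8 instead: project built, pays 8, utility 11 - 8 = 3.
Since 3 > 2, reporting 8 is strictly better here, so truthful reporting is not dominant.

No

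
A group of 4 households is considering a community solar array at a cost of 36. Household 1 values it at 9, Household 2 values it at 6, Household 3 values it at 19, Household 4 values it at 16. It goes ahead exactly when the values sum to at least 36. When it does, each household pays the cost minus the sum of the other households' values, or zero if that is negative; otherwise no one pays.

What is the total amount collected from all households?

7

Total value 50 ≥ cost 36, so it is built.
Household 1: others sum to 41; max(0, 36 - 41) = 0.
Household 2: others sum to 44; max(0, 36 - 44) = 0.
Household 3: others sum to 31; max(0, 36 - 31) = 5.
Household 4: others sum to 34; max(0, 36 - 34) = 2.
Total collected = 0 + 0 + 5 + 2 = 7.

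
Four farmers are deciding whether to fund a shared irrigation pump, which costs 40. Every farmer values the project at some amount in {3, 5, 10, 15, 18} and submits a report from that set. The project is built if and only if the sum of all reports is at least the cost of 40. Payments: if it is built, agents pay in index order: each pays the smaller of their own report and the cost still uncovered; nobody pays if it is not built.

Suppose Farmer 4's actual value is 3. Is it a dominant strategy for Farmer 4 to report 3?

Yes

Check each profile of the others' reports and compare truth against every alternative report.
Others report (5, 15, 15): truth gives 0, best alternative gives -2.
Others report (10, 10, 15): truth gives 0, best alternative gives -2.
Others report (10, 15, 10): truth gives 0, best alternative gives -2.
Others report (15, 5, 15): truth gives 0, best alternative gives -2.
Others report (15, 10, 10): truth gives 0, best alternative gives -2.
Others report (15, 15, 5): truth gives 0, best alternative gives -2.
(Remaining 119 profiles checked similarly; truth is weakly best in each.)
In every case the truthful report is at least as good as any alternative, so it is a dominant strategy.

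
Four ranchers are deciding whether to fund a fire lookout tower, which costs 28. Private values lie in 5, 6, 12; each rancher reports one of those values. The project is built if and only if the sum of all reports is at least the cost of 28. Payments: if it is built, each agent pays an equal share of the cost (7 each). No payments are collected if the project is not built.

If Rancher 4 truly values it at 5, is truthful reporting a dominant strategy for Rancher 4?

Yes

Check each profile of the others' reports and compare truth against every alternative report.
Others report (5, 5, 12): truth gives 0, best alternative gives -2.
Others report (5, 12, 5): truth gives 0, best alternative gives -2.
Others report (12, 5, 5): truth gives 0, best alternative gives -2.
Others report (5, 6, 12): truth gives -2, best alternative gives -2.
Others report (5, 12, 6): truth gives -2, best alternative gives -2.
Others report (5, 12, 12): truth gives -2, best alternative gives -2.
(Remaining 21 profiles checked similarly; truth is weakly best in each.)
In every case the truthful report is at least as good as any alternative, so it is a dominant strategy.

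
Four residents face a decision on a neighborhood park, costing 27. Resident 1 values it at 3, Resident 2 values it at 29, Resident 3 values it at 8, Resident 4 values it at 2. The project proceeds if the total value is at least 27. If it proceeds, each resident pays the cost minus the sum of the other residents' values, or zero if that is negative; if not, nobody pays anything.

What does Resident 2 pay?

Total value 42 ≥ cost 27, so the project is built.
The other residents' values sum to 13.
Cost minus that sum is 27 - 13 = 14.

14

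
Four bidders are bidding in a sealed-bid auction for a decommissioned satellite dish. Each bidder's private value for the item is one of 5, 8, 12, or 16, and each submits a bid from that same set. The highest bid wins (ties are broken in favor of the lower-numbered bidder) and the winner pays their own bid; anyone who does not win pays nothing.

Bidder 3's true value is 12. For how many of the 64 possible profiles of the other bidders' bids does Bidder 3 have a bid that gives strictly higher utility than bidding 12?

Others bid (5, 5, 5): truth gives 0; bid 8 gives 4 > 0. Violating.
Others bid (5, 5, 8): truth gives 0; bid 8 gives 4 > 0. Violating.
Others bid (5, 5, 12): truth gives 0; no alternative beats it.
Others bid (5, 5, 16): truth gives 0; no alternative beats it.
(Checking all 64 profiles: 2 have a profitable deviation, 62 do not.)

2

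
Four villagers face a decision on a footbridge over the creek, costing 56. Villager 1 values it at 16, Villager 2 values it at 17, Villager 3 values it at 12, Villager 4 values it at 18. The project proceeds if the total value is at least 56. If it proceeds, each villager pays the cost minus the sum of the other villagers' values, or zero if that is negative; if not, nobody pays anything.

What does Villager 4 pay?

11

Total value 63 ≥ cost 56, so the project is built.
The other villagers' values sum to 45.
Cost minus that sum is 56 - 45 = 11.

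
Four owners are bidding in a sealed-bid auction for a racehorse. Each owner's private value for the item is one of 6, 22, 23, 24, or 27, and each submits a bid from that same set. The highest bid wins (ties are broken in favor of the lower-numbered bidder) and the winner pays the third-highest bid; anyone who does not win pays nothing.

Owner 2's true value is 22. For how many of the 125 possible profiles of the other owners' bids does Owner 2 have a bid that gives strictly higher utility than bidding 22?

Others bid (6, 6, 23): truth gives 0; bid 23 gives 16 > 0. Violating.
Others bid (6, 6, 24): truth gives 0; bid 24 gives 16 > 0. Violating.
Others bid (6, 6, 27): truth gives 0; bid 27 gives 16 > 0. Violating.
Others bid (6, 23, 6): truth gives 0; bid 23 gives 16 > 0. Violating.
Others bid (6, 6, 6): truth gives 16; no alternative beats it.
Others bid (6, 6, 22): truth gives 16; no alternative beats it.
(Checking all 125 profiles: 9 have a profitable deviation, 116 do not.)

9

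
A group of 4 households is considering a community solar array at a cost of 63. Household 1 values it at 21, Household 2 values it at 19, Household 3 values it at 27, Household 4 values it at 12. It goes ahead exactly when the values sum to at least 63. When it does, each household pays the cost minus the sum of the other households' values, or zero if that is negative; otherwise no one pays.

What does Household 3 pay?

11

Total value 79 ≥ cost 63, so the project is built.
The other households' values sum to 52.
Cost minus that sum is 63 - 52 = 11.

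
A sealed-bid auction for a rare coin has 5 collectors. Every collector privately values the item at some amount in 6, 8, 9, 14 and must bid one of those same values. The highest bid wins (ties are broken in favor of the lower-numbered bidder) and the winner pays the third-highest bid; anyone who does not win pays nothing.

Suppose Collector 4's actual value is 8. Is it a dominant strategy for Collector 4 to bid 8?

No

Consider the case where Collector 1 bids 6, Collector 2 bids 6, Collector 3 bids 6 and Collector 5 bids 9.
Truthful bid 8: loses, pays 0, utility 0.
Bid 9 instead: wins, pays 6, utility 8 - 6 = 2.
Since 2 > 0, bidding 9 is strictly better here, so truthful bidding is not dominant.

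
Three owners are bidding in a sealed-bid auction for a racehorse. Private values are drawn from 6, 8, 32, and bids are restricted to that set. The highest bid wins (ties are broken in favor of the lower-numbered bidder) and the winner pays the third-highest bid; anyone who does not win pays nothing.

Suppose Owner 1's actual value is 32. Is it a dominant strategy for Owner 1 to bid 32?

Yes

Check each profile of the others' bids and compare truth against every alternative bid.
Others bid (6, 32): truth gives 26, best alternative gives 0.
Others bid (32, 6): truth gives 26, best alternative gives 0.
Others bid (8, 32): truth gives 24, best alternative gives 0.
Others bid (32, 8): truth gives 24, best alternative gives 0.
Others bid (6, 6): truth gives 26, best alternative gives 26.
Others bid (6, 8): truth gives 26, best alternative gives 26.
(Remaining 3 profiles checked similarly; truth is weakly best in each.)
In every case the truthful bid is at least as good as any alternative, so it is a dominant strategy.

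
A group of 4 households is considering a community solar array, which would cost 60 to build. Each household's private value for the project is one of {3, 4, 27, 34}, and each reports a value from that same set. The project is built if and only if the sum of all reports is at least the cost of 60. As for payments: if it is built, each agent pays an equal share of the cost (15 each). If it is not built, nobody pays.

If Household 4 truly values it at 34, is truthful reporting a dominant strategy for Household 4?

Yes

Check each profile of the others' reports and compare truth against every alternative report.
Others report (3, 3, 27): truth gives 19, best alternative gives 19.
Others report (3, 3, 34): truth gives 19, best alternative gives 19.
Others report (3, 4, 27): truth gives 19, best alternative gives 19.
Others report (3, 4, 34): truth gives 19, best alternative gives 19.
Others report (3, 27, 3): truth gives 19, best alternative gives 19.
Others report (3, 27, 4): truth gives 19, best alternative gives 19.
(Remaining 58 profiles checked similarly; truth is weakly best in each.)
In every case the truthful report is at least as good as any alternative, so it is a dominant strategy.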